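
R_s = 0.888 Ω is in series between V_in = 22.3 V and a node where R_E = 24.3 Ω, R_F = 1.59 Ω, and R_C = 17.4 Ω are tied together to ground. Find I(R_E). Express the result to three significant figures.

I ≈ 0.558 A

Parallel bank: R_p = 1/(1/24.3 + 1/1.59 + 1/17.4) = 1.374 Ω.
V_A = 22.3 × 1.374/2.262 = 13.55 V.
I(R_E) = V_A / R_E = 13.55/24.3 = 0.5575 A.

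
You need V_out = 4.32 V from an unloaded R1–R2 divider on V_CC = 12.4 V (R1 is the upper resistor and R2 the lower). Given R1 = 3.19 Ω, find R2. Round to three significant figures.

Required fraction k = V_out/V_CC = 0.3484.
So R2 = R1 · V_out/(V_CC − V_out) = 3.19 × 4.32/(12.4 − 4.32) = 3.19 × 0.5347 = 1.706 Ω.

R2 ≈ 1.71 Ω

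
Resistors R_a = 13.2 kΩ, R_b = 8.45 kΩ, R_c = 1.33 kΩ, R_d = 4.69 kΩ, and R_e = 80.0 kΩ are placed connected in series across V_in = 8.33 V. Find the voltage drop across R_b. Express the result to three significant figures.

Total series resistance ΣR = 13.2 + 8.45 + 1.33 + 4.69 + 80.0 = 107.7 kΩ.
V = V_in · R/ΣR = 8.33 × 0.07848 = 0.6537 V.

V ≈ 0.654 V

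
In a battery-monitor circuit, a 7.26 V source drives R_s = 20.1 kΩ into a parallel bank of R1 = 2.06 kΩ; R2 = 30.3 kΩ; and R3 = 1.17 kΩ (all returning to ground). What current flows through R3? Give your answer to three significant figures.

I ≈ 0.217 mA

Combine the parallel branches: R_p = (1/2.06 + 1/30.3 + 1/1.17)⁻¹ = 0.7283 kΩ.
V_A = 7.26 × 0.7283/20.83 = 0.2538 V.
I(R3) = V_A / R3 = 0.2538/1.17 = 0.2170 mA.
(Check via current divider: I_total = 0.3486 mA; share G_k/ΣG = 0.6224 → same result.)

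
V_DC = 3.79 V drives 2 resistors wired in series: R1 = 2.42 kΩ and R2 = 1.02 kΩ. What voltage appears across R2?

Series total: ΣR = 2.42 + 1.02 = 3.440 kΩ.
Voltage divider: V = V_DC · (1.020 / 3.440) = 3.79 × 0.2965 = 1.124 V.

V ≈ 1.12 V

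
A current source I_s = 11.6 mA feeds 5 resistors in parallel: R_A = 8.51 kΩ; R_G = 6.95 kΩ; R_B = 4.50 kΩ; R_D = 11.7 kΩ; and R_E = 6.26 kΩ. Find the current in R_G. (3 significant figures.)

I ≈ 2.29 mA

Total conductance ΣG = 1/8.51 + 1/6.95 + 1/4.50 + 1/11.7 + 1/6.26 = 0.7288 (units of 1/kΩ).
By the current-divider rule, I = I_s · G_k/ΣG = 11.6 × 0.1974 = 2.290 mA.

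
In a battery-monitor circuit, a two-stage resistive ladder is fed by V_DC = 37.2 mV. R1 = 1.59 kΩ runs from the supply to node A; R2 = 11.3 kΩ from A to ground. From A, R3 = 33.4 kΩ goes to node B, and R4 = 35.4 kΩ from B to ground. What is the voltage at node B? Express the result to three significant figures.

Looking into the second stage from A: R3 + R4 = 68.80 kΩ appears in parallel with R2.
Effective lower resistance at A: R2 ‖ 68.80 = 9.706 kΩ.
So V_A = 37.2 × 0.8592 = 31.96 mV.
Then the unloaded second divider: V_B = V_A × R4/(R3+R4) = 31.96 × 0.5145 = 16.45 mV.

V_B ≈ 16.4 mV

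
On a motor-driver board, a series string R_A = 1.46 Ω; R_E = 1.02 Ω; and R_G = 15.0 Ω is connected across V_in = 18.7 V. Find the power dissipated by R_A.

ΣR = 17.48 Ω → I = 18.7/17.48 = 1.070 A.
P = I²R = 1.144 × 1.46 = 1.671 W.

P ≈ 1.67 W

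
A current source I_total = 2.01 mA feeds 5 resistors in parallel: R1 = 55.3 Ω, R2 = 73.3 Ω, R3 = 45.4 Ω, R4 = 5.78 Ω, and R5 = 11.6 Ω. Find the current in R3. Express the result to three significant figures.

I ≈ 0.141 mA

Conductances: ΣG = 1/55.3 + 1/73.3 + 1/45.4 + 1/5.78 + 1/11.6 = 0.3130 (1/Ω).
Current divider: I(R3) = I_total · G_k/ΣG = 2.01 × (0.02203/0.3130) = 2.01 × 0.07038 = 0.1415 mA.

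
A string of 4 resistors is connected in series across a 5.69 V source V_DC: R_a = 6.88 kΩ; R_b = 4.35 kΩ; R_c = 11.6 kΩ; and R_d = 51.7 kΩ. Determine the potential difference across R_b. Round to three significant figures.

V ≈ 0.332 V

ΣR = 6.88 + 4.35 + 11.6 + 51.7 = 74.53 kΩ.
Voltage divider: V = V_DC · (4.350 / 74.53) = 5.69 × 0.05837 = 0.3321 V.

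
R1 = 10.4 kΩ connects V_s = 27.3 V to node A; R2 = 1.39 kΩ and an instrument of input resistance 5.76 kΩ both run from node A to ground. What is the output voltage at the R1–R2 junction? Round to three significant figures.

R2 ‖ R_L = (1.39 × 5.76)/(1.39 + 5.76) = 1.120 kΩ.
Voltage divider with the loaded lower leg: V_out = 27.3 × 1.120/(10.4 + 1.120) = 27.3 × 0.09720 = 2.654 V.

V_out ≈ 2.65 V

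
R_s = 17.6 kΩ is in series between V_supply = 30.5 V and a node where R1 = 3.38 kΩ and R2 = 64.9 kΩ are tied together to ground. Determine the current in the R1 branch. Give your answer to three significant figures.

I ≈ 1.39 mA

Equivalent of the parallel group: R_p = 3.213 kΩ.
V_A = 30.5 × 3.213/20.81 = 4.708 V.
Branch current I = V_A/R1 = 4.708/3.38 = 1.393 mA.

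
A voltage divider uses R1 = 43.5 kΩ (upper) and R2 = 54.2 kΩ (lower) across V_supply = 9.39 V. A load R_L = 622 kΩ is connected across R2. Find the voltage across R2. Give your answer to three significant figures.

V_out ≈ 5.01 V

The load sits in parallel with R2, giving an effective lower resistance R2' = R2·R_L/(R2+R_L) = 49.86 kΩ.
Then V_out = V_supply · R2'/(R1 + R2') = 9.39 × 49.86/93.36 = 5.015 V.
(Unloaded it would be 5.21 V; the load pulls it down.)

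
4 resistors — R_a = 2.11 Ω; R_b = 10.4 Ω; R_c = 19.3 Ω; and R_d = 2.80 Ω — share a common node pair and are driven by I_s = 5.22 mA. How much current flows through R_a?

ΣG = 1/2.11 + 1/10.4 + 1/19.3 + 1/2.80 = 0.9790.
By the current-divider rule, I = I_s · G_k/ΣG = 5.22 × 0.4841 = 2.527 mA.

I ≈ 2.53 mA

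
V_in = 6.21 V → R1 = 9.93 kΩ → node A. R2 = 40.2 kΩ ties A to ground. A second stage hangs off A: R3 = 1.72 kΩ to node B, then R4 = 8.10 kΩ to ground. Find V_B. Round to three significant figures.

The second stage (R3 + R4 = 9.820 kΩ) loads node A in parallel with R2.
Effective lower resistance at A: R2 ‖ 9.820 = 7.892 kΩ.
First divider: V_A = V_in · 7.892/(9.93 + 7.892) = 2.750 V.
V_B = V_A × 0.8248 = 2.268 V.

V_B ≈ 2.27 V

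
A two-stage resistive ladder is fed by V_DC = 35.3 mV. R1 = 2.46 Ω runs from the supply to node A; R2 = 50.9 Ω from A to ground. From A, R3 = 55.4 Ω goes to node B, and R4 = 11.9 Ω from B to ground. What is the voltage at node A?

Looking into the second stage from A: R3 + R4 = 67.30 Ω appears in parallel with R2.
Effective lower resistance at A: R2 ‖ 67.30 = 28.98 Ω.
V_A = 35.3 × 28.98/(2.46 + 28.98) = 32.54 mV.

V_A ≈ 32.5 mV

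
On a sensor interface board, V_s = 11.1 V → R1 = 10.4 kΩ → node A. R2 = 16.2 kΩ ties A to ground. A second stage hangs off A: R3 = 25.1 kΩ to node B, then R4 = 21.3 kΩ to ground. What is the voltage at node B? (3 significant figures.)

V_B ≈ 2.73 V

The second stage (R3 + R4 = 46.40 kΩ) loads node A in parallel with R2.
R2 ‖ (R3+R4) = 12.01 kΩ.
V_A = 11.1 × 12.01/(10.4 + 12.01) = 5.948 V.
Stage 2 is unloaded, so V_B = V_A · R4/(R3+R4) = 5.948 × 21.3/46.40 = 2.731 V.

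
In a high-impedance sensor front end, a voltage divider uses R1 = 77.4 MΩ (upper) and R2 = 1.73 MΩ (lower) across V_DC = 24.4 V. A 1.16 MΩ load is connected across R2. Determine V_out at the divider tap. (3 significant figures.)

First combine the lower leg with the load: R2 ‖ R_L = 0.6944 MΩ.
Now apply the divider: V_out = 24.4 × 0.008892 = 0.2170 V.

V_out ≈ 0.217 V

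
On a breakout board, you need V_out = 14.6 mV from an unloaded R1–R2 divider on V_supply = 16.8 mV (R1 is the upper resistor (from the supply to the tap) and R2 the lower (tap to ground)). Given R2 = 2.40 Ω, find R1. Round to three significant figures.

The divider ratio is R2/(R1+R2) = 14.6/16.8 = 0.8690.
Rearranging, R1 = R2·(1−k)/k = 2.40 × 0.1507 = 0.3616 Ω.

R1 ≈ 0.362 Ω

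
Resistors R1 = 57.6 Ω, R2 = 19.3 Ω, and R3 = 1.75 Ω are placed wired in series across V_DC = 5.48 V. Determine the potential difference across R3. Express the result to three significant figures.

V ≈ 0.122 V

Total series resistance ΣR = 57.6 + 19.3 + 1.75 = 78.65 Ω.
V = V_DC · R/ΣR = 5.48 × 0.02225 = 0.1219 V.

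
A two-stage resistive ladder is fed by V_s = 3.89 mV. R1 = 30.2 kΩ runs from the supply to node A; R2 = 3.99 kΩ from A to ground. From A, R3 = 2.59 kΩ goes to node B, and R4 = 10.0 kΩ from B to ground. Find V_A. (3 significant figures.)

V_A ≈ 0.355 mV

The second stage (R3 + R4 = 12.59 kΩ) loads node A in parallel with R2.
R2 ‖ (R3+R4) = 3.030 kΩ.
So V_A = 3.89 × 0.09118 = 0.3547 mV.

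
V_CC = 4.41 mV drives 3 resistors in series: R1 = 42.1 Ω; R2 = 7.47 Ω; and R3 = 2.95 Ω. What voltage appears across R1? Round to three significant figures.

V ≈ 3.54 mV

ΣR = 42.1 + 7.47 + 2.95 = 52.52 Ω.
Voltage divider: V = V_CC · (42.10 / 52.52) = 4.41 × 0.8016 = 3.535 mV.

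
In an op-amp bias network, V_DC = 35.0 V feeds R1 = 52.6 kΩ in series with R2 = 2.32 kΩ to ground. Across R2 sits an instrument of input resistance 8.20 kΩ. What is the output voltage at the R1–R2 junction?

V_out ≈ 1.16 V

The load sits in parallel with R2, giving an effective lower resistance R2' = R2·R_L/(R2+R_L) = 1.808 kΩ.
Now apply the divider: V_out = 35.0 × 0.03324 = 1.163 V.
(Unloaded it would be 1.48 V; the load pulls it down.)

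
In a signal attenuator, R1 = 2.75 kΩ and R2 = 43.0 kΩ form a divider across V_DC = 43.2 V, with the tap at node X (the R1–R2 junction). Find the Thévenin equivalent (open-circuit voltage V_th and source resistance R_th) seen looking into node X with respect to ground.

Open-circuit (no load on X): V_th = V_DC · R2/(R1 + R2) = 43.2 × 43.0/(2.750 + 43.0) = 40.60 V.
With V_DC suppressed (replaced by a short), R_th = R1 ‖ R2 = (2.750 × 43.0)/(2.750 + 43.0) = 2.585 kΩ.

V_th ≈ 40.6 V, R_th ≈ 2.58 kΩ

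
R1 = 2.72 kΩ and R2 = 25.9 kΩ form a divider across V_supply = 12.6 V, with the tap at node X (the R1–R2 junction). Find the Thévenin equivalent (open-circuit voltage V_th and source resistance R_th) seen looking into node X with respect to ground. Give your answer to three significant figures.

With X open, the divider is unloaded: V_th = 12.6 × 25.9/28.62 = 11.40 V.
With V_supply suppressed (replaced by a short), R_th = R1 ‖ R2 = (2.720 × 25.9)/(2.720 + 25.9) = 2.461 kΩ.

V_th ≈ 11.4 V, R_th ≈ 2.46 kΩ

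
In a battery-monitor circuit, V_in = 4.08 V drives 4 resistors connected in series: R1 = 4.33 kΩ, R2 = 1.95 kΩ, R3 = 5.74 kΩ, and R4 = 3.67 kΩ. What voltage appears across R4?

V ≈ 0.954 V

Total series resistance ΣR = 4.33 + 1.95 + 5.74 + 3.67 = 15.69 kΩ.
V = V_in · R/ΣR = 4.08 × 0.2339 = 0.9543 V.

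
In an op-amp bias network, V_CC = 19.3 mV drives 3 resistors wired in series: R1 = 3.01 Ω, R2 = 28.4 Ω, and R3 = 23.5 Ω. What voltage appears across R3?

V ≈ 8.26 mV

Total series resistance ΣR = 3.01 + 28.4 + 23.5 = 54.91 Ω.
By the voltage-divider rule, V = 19.3 × 23.50/54.91 = 8.260 mV.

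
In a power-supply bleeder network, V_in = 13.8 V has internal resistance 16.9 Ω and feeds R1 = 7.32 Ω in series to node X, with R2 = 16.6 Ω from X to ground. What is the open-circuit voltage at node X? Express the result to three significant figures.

R1' = 16.9 + 7.32 = 24.22 Ω (source resistance + R1).
Open-circuit (no load on X): V_th = V_in · R2/(R1' + R2) = 13.8 × 16.6/(24.22 + 16.6) = 5.612 V.

V_th ≈ 5.61 V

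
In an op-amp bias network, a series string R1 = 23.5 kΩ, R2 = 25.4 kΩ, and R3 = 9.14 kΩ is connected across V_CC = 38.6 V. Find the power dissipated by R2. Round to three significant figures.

P ≈ 11.2 mW

ΣR = 58.04 kΩ → I = 38.6/58.04 = 0.6651 mA.
V(R2) = I·R = 16.89 V; P = V·I = 16.89 × 0.6651 = 11.23 mW.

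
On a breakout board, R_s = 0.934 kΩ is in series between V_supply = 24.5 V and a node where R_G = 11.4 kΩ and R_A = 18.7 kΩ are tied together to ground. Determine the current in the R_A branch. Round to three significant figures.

I ≈ 1.16 mA

Combine the parallel branches: R_p = (1/11.4 + 1/18.7)⁻¹ = 7.082 kΩ.
V_A = 24.5 × 7.082/8.016 = 21.65 V.
Branch current I = V_A/R_A = 21.65/18.7 = 1.158 mA.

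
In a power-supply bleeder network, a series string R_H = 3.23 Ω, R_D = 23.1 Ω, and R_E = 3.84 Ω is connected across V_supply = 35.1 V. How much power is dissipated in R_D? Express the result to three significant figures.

ΣR = 30.17 Ω → I = 35.1/30.17 = 1.163 A.
V(R_D) = I·R = 26.87 V; P = V·I = 26.87 × 1.163 = 31.27 W.

P ≈ 31.3 W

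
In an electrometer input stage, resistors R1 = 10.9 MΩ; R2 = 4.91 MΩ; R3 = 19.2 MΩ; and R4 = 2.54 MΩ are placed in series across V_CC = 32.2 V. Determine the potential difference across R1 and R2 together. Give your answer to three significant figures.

ΣR = 10.9 + 4.91 + 19.2 + 2.54 = 37.55 MΩ.
R_{R1..R2} = 10.9 + 4.91 = 15.81 MΩ.
V = V_CC · R/ΣR = 32.2 × 0.4210 = 13.56 V.

V ≈ 13.6 V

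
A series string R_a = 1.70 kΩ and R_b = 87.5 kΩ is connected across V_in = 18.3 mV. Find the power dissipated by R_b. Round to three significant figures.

P ≈ 3.68 nW

The common current is I = 18.3/89.20 = 0.2052 µA.
V(R_b) = I·R = 17.95 mV; P = V·I = 17.95 × 0.2052 = 3.683 nW.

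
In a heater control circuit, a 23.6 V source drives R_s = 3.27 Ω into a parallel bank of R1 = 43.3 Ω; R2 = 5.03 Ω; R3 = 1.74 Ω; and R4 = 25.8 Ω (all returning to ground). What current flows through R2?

I ≈ 1.26 A

Equivalent of the parallel group: R_p = 1.197 Ω.
V_A = 23.6 × 1.197/4.467 = 6.324 V.
I(R2) = V_A / R2 = 6.324/5.03 = 1.257 A.
(Equivalently: I_total = 5.283 A, then current-divider fraction G_k/ΣG = 0.2380.)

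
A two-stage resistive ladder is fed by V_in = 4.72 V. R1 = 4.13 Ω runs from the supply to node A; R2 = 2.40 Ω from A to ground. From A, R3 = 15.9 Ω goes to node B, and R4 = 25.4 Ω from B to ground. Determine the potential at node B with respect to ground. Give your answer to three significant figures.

V_B ≈ 1.03 V

Looking into the second stage from A: R3 + R4 = 41.30 Ω appears in parallel with R2.
Effective lower resistance at A: R2 ‖ 41.30 = 2.268 Ω.
First divider: V_A = V_in · 2.268/(4.13 + 2.268) = 1.673 V.
Then the unloaded second divider: V_B = V_A × R4/(R3+R4) = 1.673 × 0.6150 = 1.029 V.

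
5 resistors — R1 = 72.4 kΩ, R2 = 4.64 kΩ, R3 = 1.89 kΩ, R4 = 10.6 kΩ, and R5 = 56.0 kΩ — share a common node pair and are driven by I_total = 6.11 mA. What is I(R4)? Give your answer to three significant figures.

Conductances: ΣG = 1/72.4 + 1/4.64 + 1/1.89 + 1/10.6 + 1/56.0 = 0.8706 (1/kΩ).
By the current-divider rule, I = I_total · G_k/ΣG = 6.11 × 0.1084 = 0.6621 mA.

I ≈ 0.662 mA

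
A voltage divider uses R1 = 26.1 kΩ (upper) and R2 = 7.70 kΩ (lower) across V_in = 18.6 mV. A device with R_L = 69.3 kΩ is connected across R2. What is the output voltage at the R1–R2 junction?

V_out ≈ 3.90 mV

R2 ‖ R_L = (7.70 × 69.3)/(7.70 + 69.3) = 6.930 kΩ.
Voltage divider with the loaded lower leg: V_out = 18.6 × 6.930/(26.1 + 6.930) = 18.6 × 0.2098 = 3.902 mV.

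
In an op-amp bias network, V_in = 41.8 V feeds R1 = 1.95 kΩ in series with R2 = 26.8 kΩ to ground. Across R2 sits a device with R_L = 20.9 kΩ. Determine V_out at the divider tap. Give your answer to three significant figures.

R2 ‖ R_L = (26.8 × 20.9)/(26.8 + 20.9) = 11.74 kΩ.
Then V_out = V_in · R2'/(R1 + R2') = 41.8 × 11.74/13.69 = 35.85 V.
(Unloaded it would be 39.0 V; the load pulls it down.)

V_out ≈ 35.8 V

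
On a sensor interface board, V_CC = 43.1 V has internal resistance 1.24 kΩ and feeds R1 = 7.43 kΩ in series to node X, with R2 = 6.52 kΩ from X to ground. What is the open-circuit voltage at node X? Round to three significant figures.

V_th ≈ 18.5 V

R1' = 1.24 + 7.43 = 8.670 kΩ (source resistance + R1).
Open-circuit (no load on X): V_th = V_CC · R2/(R1' + R2) = 43.1 × 6.52/(8.670 + 6.52) = 18.50 V.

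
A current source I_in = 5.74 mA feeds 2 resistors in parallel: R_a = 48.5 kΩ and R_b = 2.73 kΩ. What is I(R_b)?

For two parallel branches, I_k = I_in · (other R)/(sum of R).
I(R_b) = 5.74 × 48.5/(48.5 + 2.73) = 5.74 × 0.9467 = 5.434 mA.

I ≈ 5.43 mA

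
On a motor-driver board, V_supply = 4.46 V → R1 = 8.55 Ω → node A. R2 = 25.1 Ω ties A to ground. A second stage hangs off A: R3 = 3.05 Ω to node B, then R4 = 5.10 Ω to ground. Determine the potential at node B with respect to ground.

Looking into the second stage from A: R3 + R4 = 8.150 Ω appears in parallel with R2.
R2 ‖ (R3+R4) = 6.152 Ω.
First divider: V_A = V_supply · 6.152/(8.55 + 6.152) = 1.866 V.
V_B = V_A × 0.6258 = 1.168 V.

V_B ≈ 1.17 V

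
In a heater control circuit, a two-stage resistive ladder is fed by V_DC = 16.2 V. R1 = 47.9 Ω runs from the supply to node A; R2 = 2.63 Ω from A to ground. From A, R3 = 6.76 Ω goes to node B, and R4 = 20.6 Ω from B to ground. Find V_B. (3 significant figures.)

Looking into the second stage from A: R3 + R4 = 27.36 Ω appears in parallel with R2.
R2 ‖ (R3+R4) = 2.399 Ω.
First divider: V_A = V_DC · 2.399/(47.9 + 2.399) = 0.7728 V.
Then the unloaded second divider: V_B = V_A × R4/(R3+R4) = 0.7728 × 0.7529 = 0.5818 V.

V_B ≈ 0.582 V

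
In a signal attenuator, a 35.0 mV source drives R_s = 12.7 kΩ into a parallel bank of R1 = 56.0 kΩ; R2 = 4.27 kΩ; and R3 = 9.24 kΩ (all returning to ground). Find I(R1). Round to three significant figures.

Combine the parallel branches: R_p = (1/56.0 + 1/4.27 + 1/9.24)⁻¹ = 2.776 kΩ.
V_A = 35.0 × 2.776/15.48 = 6.277 mV.
I(R1) = V_A / R1 = 6.277/56.0 = 0.1121 µA.

I ≈ 0.112 µA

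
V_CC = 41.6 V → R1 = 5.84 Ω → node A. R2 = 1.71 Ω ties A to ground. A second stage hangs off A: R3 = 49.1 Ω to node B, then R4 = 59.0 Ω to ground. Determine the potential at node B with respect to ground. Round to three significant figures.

V_B ≈ 5.08 V

Looking into the second stage from A: R3 + R4 = 108.1 Ω appears in parallel with R2.
R2 ‖ (R3+R4) = 1.683 Ω.
First divider: V_A = V_CC · 1.683/(5.84 + 1.683) = 9.308 V.
Stage 2 is unloaded, so V_B = V_A · R4/(R3+R4) = 9.308 × 59.0/108.1 = 5.080 V.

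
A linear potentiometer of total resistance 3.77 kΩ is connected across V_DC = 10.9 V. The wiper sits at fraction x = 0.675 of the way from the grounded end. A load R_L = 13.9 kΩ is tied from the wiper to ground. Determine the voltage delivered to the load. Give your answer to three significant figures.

Lower segment x·R_p = 2.545 kΩ; upper segment (1−x)·R_p = 1.225 kΩ.
Lower segment in parallel with the load: 2.545 ‖ 13.9 = 2.151 kΩ.
Loaded-divider output: V_out = 10.9 × 0.6371 = 6.944 V.

V_out ≈ 6.94 V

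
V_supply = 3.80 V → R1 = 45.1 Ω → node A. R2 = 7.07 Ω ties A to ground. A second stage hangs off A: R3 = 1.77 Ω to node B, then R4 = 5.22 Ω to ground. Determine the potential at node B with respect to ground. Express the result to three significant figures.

Looking into the second stage from A: R3 + R4 = 6.990 Ω appears in parallel with R2.
Effective lower resistance at A: R2 ‖ 6.990 = 3.515 Ω.
V_A = 3.80 × 3.515/(45.1 + 3.515) = 0.2747 V.
V_B = V_A × 0.7468 = 0.2052 V.

V_B ≈ 0.205 V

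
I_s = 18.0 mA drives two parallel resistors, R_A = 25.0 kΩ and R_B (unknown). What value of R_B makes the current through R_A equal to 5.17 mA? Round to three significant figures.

The fraction through R_A equals R_B/(R_A+R_B).
With f = 0.2872, R_B = R_A · f/(1−f) = 25.0 × 0.4030 = 10.07 kΩ.

R_B ≈ 10.1 kΩ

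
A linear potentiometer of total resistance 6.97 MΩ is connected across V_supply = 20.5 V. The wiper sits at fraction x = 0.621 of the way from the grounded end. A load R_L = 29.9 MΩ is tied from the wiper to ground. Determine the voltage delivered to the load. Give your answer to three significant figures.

V_out ≈ 12.1 V

Split the track: R_lower = x·R_p = 4.328 MΩ, R_upper = (1−x)·R_p = 2.642 MΩ.
R_L loads the lower segment: effective lower R = 3.781 MΩ.
Loaded-divider output: V_out = 20.5 × 0.5887 = 12.07 V.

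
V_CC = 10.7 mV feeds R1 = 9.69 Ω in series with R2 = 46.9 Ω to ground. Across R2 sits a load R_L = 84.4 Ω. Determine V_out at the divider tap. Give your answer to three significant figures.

V_out ≈ 8.10 mV

The load sits in parallel with R2, giving an effective lower resistance R2' = R2·R_L/(R2+R_L) = 30.15 Ω.
Now apply the divider: V_out = 10.7 × 0.7568 = 8.097 mV.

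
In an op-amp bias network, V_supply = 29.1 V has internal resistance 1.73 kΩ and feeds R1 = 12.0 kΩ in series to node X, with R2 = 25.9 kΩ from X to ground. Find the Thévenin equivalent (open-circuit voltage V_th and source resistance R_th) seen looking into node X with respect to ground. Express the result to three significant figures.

R1' = 1.73 + 12.0 = 13.73 kΩ (source resistance + R1).
Open-circuit (no load on X): V_th = V_supply · R2/(R1' + R2) = 29.1 × 25.9/(13.73 + 25.9) = 19.02 V.
With V_supply suppressed (replaced by a short), R_th = R1' ‖ R2 = (13.73 × 25.9)/(13.73 + 25.9) = 8.973 kΩ.

V_th ≈ 19.0 V, R_th ≈ 8.97 kΩ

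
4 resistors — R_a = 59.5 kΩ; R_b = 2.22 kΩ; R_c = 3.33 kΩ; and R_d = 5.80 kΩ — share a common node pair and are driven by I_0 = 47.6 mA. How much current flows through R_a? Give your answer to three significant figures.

Conductances: ΣG = 1/59.5 + 1/2.22 + 1/3.33 + 1/5.80 = 0.9400 (1/kΩ).
Current divider: I(R_a) = I_0 · G_k/ΣG = 47.6 × (0.01681/0.9400) = 47.6 × 0.01788 = 0.8511 mA.

I ≈ 0.851 mA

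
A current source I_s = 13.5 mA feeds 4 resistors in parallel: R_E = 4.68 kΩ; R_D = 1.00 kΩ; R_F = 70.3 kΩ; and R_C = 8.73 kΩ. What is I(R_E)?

ΣG = 1/4.68 + 1/1.00 + 1/70.3 + 1/8.73 = 1.342.
R_E takes the fraction G_k/ΣG = 0.2137/1.342 = 0.1592, so I = 13.5 × 0.1592 = 2.149 mA.

I ≈ 2.15 mA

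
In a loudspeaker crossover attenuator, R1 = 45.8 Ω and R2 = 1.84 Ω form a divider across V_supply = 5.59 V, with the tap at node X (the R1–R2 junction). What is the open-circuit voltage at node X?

With X open, the divider is unloaded: V_th = 5.59 × 1.84/47.64 = 0.2159 V.

V_th ≈ 0.216 V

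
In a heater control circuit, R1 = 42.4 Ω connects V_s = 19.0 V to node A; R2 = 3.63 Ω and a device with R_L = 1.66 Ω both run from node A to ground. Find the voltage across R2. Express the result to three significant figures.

First combine the lower leg with the load: R2 ‖ R_L = 1.139 Ω.
Voltage divider with the loaded lower leg: V_out = 19.0 × 1.139/(42.4 + 1.139) = 19.0 × 0.02616 = 0.4971 V.

V_out ≈ 0.497 V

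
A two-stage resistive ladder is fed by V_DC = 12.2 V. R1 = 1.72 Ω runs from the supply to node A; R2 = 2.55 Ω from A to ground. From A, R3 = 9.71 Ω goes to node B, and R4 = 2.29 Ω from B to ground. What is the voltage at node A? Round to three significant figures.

V_A ≈ 6.71 V

The second stage (R3 + R4 = 12.00 Ω) loads node A in parallel with R2.
Effective lower resistance at A: R2 ‖ 12.00 = 2.103 Ω.
So V_A = 12.2 × 0.5501 = 6.711 V.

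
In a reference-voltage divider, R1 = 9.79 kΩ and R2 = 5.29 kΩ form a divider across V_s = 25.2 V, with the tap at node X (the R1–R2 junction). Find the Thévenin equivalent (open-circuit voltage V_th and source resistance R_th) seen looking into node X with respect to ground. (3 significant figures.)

V_th ≈ 8.84 V, R_th ≈ 3.43 kΩ

With X open, the divider is unloaded: V_th = 25.2 × 5.29/15.08 = 8.840 V.
Zeroing V_s shorts the top of R1 to ground, so R_th = R1 ‖ R2 = 3.434 kΩ.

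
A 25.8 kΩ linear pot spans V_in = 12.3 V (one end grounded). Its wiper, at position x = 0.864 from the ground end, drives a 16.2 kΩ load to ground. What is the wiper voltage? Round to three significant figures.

V_out ≈ 8.95 V

Lower segment x·R_p = 22.29 kΩ; upper segment (1−x)·R_p = 3.509 kΩ.
(x·R_p) ‖ R_L = 9.382 kΩ.
V_out = 12.3 × 9.382/(3.509 + 9.382) = 8.952 V.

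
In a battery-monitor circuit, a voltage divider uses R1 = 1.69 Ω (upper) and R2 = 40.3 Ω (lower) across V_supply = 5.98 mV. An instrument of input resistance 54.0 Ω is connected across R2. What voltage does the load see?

V_out ≈ 5.57 mV

The load sits in parallel with R2, giving an effective lower resistance R2' = R2·R_L/(R2+R_L) = 23.08 Ω.
Now apply the divider: V_out = 5.98 × 0.9318 = 5.572 mV.
(Unloaded it would be 5.74 mV; the load pulls it down.)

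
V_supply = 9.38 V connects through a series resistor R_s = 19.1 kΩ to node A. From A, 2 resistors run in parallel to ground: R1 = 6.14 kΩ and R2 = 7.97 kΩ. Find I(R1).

I ≈ 0.235 mA

Combine the parallel branches: R_p = (1/6.14 + 1/7.97)⁻¹ = 3.468 kΩ.
V_A by voltage divider: V_A = 9.38 × 3.468/(19.1 + 3.468) = 1.441 V.
I(R1) = V_A / R1 = 1.441/6.14 = 0.2348 mA.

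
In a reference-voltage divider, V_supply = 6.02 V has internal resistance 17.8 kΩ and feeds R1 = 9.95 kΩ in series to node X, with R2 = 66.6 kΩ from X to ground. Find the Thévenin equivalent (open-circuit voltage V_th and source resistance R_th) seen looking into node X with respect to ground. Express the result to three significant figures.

V_th ≈ 4.25 V, R_th ≈ 19.6 kΩ

R1' = 17.8 + 9.95 = 27.75 kΩ (source resistance + R1).
Open-circuit (no load on X): V_th = V_supply · R2/(R1' + R2) = 6.02 × 66.6/(27.75 + 66.6) = 4.249 V.
Looking into X with the source shorted: R_th = R1'·R2/(R1'+R2) = 27.75 × 66.6/94.35 = 19.59 kΩ.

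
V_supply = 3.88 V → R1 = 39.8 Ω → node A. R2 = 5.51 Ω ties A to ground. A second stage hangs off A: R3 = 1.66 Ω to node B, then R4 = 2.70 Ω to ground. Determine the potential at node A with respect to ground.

V_A ≈ 0.224 V

The second stage (R3 + R4 = 4.360 Ω) loads node A in parallel with R2.
R2 ‖ (R3+R4) = 2.434 Ω.
First divider: V_A = V_supply · 2.434/(39.8 + 2.434) = 0.2236 V.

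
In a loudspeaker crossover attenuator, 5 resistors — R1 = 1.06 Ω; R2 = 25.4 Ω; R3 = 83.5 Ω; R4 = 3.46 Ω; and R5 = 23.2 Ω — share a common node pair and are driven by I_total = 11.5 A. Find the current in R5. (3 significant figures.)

ΣG = 1/1.06 + 1/25.4 + 1/83.5 + 1/3.46 + 1/23.2 = 1.327.
Current divider: I(R5) = I_total · G_k/ΣG = 11.5 × (0.04310/1.327) = 11.5 × 0.03249 = 0.3736 A.

I ≈ 0.374 A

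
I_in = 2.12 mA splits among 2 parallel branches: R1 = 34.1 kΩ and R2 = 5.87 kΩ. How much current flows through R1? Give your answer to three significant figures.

I ≈ 0.311 mA

For two parallel branches, I_k = I_in · (other R)/(sum of R).
So I = 2.12 × 5.87/39.97 = 0.3113 mA.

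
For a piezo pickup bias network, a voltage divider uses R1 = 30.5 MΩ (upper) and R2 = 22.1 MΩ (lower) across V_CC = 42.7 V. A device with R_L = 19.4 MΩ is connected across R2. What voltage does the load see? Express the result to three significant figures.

V_out ≈ 10.8 V

The load sits in parallel with R2, giving an effective lower resistance R2' = R2·R_L/(R2+R_L) = 10.33 MΩ.
Now apply the divider: V_out = 42.7 × 0.2530 = 10.80 V.
(Unloaded it would be 17.9 V; the load pulls it down.)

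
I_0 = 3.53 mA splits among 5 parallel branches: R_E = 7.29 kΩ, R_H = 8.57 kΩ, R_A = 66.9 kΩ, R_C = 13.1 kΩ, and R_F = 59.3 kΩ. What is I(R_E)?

Conductances: ΣG = 1/7.29 + 1/8.57 + 1/66.9 + 1/13.1 + 1/59.3 = 0.3620 (1/kΩ).
R_E takes the fraction G_k/ΣG = 0.1372/0.3620 = 0.3789, so I = 3.53 × 0.3789 = 1.338 mA.

I ≈ 1.34 mA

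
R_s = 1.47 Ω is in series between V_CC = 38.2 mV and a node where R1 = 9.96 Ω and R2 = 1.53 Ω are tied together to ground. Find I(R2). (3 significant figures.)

Combine the parallel branches: R_p = (1/9.96 + 1/1.53)⁻¹ = 1.326 Ω.
Node voltage V_A = V_CC · R_p/(R_s + R_p) = 38.2 × 0.4743 = 18.12 mV.
I(R2) = V_A / R2 = 18.12/1.53 = 11.84 mA.
(Check via current divider: I_total = 13.66 mA; share G_k/ΣG = 0.8668 → same result.)

I ≈ 11.8 mA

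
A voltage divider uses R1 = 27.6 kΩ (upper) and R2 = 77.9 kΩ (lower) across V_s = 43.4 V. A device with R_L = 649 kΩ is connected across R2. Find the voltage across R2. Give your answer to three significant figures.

First combine the lower leg with the load: R2 ‖ R_L = 69.55 kΩ.
Voltage divider with the loaded lower leg: V_out = 43.4 × 69.55/(27.6 + 69.55) = 43.4 × 0.7159 = 31.07 V.
(Unloaded it would be 32.0 V; the load pulls it down.)

V_out ≈ 31.1 V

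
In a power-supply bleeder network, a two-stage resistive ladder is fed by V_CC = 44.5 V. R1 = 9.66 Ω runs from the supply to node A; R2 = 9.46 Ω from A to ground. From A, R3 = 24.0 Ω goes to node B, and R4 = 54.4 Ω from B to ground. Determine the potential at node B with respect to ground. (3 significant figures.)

V_B ≈ 14.4 V

The second stage (R3 + R4 = 78.40 Ω) loads node A in parallel with R2.
R2 ‖ (R3+R4) = 8.441 Ω.
V_A = 44.5 × 8.441/(9.66 + 8.441) = 20.75 V.
Stage 2 is unloaded, so V_B = V_A · R4/(R3+R4) = 20.75 × 54.4/78.40 = 14.40 V.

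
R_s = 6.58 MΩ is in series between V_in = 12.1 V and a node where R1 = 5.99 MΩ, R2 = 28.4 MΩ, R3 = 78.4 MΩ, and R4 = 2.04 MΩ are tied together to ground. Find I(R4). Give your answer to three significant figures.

Combine the parallel branches: R_p = (1/5.99 + 1/28.4 + 1/78.4 + 1/2.04)⁻¹ = 1.418 MΩ.
V_A by voltage divider: V_A = 12.1 × 1.418/(6.58 + 1.418) = 2.146 V.
Branch current I = V_A/R4 = 2.146/2.04 = 1.052 µA.

I ≈ 1.05 µA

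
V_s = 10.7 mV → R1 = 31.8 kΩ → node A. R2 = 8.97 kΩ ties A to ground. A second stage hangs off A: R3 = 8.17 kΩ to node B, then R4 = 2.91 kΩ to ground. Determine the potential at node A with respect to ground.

The second stage (R3 + R4 = 11.08 kΩ) loads node A in parallel with R2.
Effective lower resistance at A: R2 ‖ 11.08 = 4.957 kΩ.
So V_A = 10.7 × 0.1349 = 1.443 mV.

V_A ≈ 1.44 mV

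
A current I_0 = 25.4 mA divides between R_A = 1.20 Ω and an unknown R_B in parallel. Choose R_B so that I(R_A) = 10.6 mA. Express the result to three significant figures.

In a two-way split, I_A/I_0 = R_B/(R_A + R_B).
10.6/25.4 = R_B/(R_A + R_B) → R_B = R_A · (0.4173)/(1 − 0.4173) = 1.20 × 0.7162 = 0.8595 Ω.

R_B ≈ 0.859 Ω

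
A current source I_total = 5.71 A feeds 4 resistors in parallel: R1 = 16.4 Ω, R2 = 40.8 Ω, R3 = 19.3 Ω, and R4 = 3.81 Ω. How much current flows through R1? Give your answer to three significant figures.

Conductances: ΣG = 1/16.4 + 1/40.8 + 1/19.3 + 1/3.81 = 0.3998 (1/Ω).
Current divider: I(R1) = I_total · G_k/ΣG = 5.71 × (0.06098/0.3998) = 5.71 × 0.1525 = 0.8709 A.

I ≈ 0.871 A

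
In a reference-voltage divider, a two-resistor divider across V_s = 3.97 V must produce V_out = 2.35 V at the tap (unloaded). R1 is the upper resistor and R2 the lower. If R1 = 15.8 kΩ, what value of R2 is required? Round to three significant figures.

V_out/V_s = R2/(R1+R2) = 0.5919.
Rearranging, R2 = R1·k/(1−k) = 15.8 × 1.451 = 22.92 kΩ.

R2 ≈ 22.9 kΩ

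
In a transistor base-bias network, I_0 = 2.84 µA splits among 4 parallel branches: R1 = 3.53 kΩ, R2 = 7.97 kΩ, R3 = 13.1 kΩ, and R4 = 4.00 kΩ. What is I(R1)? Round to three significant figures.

I ≈ 1.09 µA

ΣG = 1/3.53 + 1/7.97 + 1/13.1 + 1/4.00 = 0.7351.
By the current-divider rule, I = I_0 · G_k/ΣG = 2.84 × 0.3854 = 1.094 µA.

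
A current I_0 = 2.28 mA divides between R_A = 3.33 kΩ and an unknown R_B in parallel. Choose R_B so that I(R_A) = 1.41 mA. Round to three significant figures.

Two-branch current divider: I_A = I_0 · R_B/(R_A + R_B).
1.41/2.28 = R_B/(R_A + R_B) → R_B = R_A · (0.6184)/(1 − 0.6184) = 3.33 × 1.621 = 5.397 kΩ.

R_B ≈ 5.40 kΩ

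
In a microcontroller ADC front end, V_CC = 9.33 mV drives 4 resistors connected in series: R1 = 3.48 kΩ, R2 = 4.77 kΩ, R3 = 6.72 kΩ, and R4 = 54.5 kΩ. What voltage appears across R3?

V ≈ 0.903 mV

Total series resistance ΣR = 3.48 + 4.77 + 6.72 + 54.5 = 69.47 kΩ.
Voltage divider: V = V_CC · (6.720 / 69.47) = 9.33 × 0.09673 = 0.9025 mV.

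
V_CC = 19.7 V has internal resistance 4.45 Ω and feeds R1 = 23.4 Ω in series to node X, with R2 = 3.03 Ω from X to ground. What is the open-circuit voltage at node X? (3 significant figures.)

V_th ≈ 1.93 V

R1' = 4.45 + 23.4 = 27.85 Ω (source resistance + R1).
Open-circuit (no load on X): V_th = V_CC · R2/(R1' + R2) = 19.7 × 3.03/(27.85 + 3.03) = 1.933 V.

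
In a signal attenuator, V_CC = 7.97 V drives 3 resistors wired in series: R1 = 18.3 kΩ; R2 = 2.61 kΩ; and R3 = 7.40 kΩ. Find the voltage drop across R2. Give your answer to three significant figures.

Total series resistance ΣR = 18.3 + 2.61 + 7.40 = 28.31 kΩ.
V = V_CC · R/ΣR = 7.97 × 0.09219 = 0.7348 V.

V ≈ 0.735 V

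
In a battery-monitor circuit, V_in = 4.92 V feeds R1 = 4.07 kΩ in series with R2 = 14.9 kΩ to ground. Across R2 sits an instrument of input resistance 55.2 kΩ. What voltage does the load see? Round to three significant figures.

V_out ≈ 3.65 V

First combine the lower leg with the load: R2 ‖ R_L = 11.73 kΩ.
Now apply the divider: V_out = 4.92 × 0.7425 = 3.653 V.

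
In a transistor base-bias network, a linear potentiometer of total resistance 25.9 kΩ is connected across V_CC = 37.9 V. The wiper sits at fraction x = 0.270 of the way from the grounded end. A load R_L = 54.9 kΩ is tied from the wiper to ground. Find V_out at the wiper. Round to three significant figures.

The pot divides into 18.91 kΩ above the wiper and 6.993 kΩ below.
Lower segment in parallel with the load: 6.993 ‖ 54.9 = 6.203 kΩ.
V_out = 37.9 × 6.203/(18.91 + 6.203) = 9.362 V.

V_out ≈ 9.36 V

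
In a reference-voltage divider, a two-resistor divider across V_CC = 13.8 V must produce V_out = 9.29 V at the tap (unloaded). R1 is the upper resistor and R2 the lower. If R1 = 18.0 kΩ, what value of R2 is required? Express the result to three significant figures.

V_out/V_CC = R2/(R1+R2) = 0.6732.
Rearranging, R2 = R1·k/(1−k) = 18.0 × 2.060 = 37.08 kΩ.

R2 ≈ 37.1 kΩ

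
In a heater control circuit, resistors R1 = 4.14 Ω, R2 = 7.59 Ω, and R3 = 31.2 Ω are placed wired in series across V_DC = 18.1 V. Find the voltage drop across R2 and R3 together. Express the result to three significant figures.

V ≈ 16.4 V

Series total: ΣR = 4.14 + 7.59 + 31.2 = 42.93 Ω.
R_{R2..R3} = 7.59 + 31.2 = 38.79 Ω.
Voltage divider: V = V_DC · (38.79 / 42.93) = 18.1 × 0.9036 = 16.35 V.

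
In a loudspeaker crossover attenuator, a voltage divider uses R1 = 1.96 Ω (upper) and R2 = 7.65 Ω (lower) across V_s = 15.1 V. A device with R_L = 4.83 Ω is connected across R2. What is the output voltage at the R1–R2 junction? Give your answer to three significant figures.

V_out ≈ 9.09 V

R2 ‖ R_L = (7.65 × 4.83)/(7.65 + 4.83) = 2.961 Ω.
Then V_out = V_s · R2'/(R1 + R2') = 15.1 × 2.961/4.921 = 9.085 V.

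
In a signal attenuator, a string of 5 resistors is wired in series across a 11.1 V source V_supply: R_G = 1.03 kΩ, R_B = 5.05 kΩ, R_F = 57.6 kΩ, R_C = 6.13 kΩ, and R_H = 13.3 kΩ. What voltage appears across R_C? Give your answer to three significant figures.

Series total: ΣR = 1.03 + 5.05 + 57.6 + 6.13 + 13.3 = 83.11 kΩ.
By the voltage-divider rule, V = 11.1 × 6.130/83.11 = 0.8187 V.

V ≈ 0.819 V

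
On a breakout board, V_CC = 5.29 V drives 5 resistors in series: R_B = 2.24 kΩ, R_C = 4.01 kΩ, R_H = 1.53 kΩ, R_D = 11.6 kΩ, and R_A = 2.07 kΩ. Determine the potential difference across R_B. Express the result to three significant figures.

Series total: ΣR = 2.24 + 4.01 + 1.53 + 11.6 + 2.07 = 21.45 kΩ.
V = V_CC · R/ΣR = 5.29 × 0.1044 = 0.5524 V.

V ≈ 0.552 V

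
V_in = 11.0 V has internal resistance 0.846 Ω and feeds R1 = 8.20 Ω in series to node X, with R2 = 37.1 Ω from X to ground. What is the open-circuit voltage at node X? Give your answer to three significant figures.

V_th ≈ 8.84 V

R1' = 0.846 + 8.20 = 9.046 Ω (source resistance + R1).
With X open, the divider is unloaded: V_th = 11.0 × 37.1/46.15 = 8.844 V.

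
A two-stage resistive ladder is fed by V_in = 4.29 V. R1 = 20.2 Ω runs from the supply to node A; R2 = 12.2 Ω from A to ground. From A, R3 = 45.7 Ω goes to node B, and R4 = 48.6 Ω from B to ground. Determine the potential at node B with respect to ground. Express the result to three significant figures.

Node A sees R2 in parallel with the series input of stage 2, R3 + R4 = 94.30 Ω.
R2 ‖ (R3+R4) = 10.80 Ω.
So V_A = 4.29 × 0.3484 = 1.495 V.
Stage 2 is unloaded, so V_B = V_A · R4/(R3+R4) = 1.495 × 48.6/94.30 = 0.7704 V.

V_B ≈ 0.770 V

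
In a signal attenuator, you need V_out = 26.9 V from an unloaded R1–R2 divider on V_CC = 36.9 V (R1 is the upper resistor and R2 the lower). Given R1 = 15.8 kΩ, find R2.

Required fraction k = V_out/V_CC = 0.7290.
So R2 = R1 · V_out/(V_CC − V_out) = 15.8 × 26.9/(36.9 − 26.9) = 15.8 × 2.690 = 42.50 kΩ.

R2 ≈ 42.5 kΩ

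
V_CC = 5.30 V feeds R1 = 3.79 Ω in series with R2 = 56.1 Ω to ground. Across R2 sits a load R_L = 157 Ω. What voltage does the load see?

V_out ≈ 4.85 V

R2 ‖ R_L = (56.1 × 157)/(56.1 + 157) = 41.33 Ω.
Voltage divider with the loaded lower leg: V_out = 5.30 × 41.33/(3.79 + 41.33) = 5.30 × 0.9160 = 4.855 V.
(Unloaded it would be 4.96 V; the load pulls it down.)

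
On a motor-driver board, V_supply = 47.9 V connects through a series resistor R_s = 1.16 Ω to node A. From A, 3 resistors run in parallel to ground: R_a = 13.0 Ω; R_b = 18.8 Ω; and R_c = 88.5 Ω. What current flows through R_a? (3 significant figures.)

I ≈ 3.17 A

Combine the parallel branches: R_p = (1/13.0 + 1/18.8 + 1/88.5)⁻¹ = 7.071 Ω.
Node voltage V_A = V_supply · R_p/(R_s + R_p) = 47.9 × 0.8591 = 41.15 V.
I(R_a) = V_A / R_a = 41.15/13.0 = 3.165 A.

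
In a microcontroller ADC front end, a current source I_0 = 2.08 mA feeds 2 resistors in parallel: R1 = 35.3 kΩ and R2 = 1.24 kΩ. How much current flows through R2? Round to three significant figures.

I ≈ 2.01 mA

For two parallel branches, I_k = I_0 · (other R)/(sum of R).
So I = 2.08 × 35.3/36.54 = 2.009 mA.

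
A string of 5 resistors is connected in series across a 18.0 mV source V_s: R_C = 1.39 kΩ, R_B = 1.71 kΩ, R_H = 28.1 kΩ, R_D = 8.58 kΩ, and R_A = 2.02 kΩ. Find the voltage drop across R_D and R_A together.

V ≈ 4.56 mV

Total series resistance ΣR = 1.39 + 1.71 + 28.1 + 8.58 + 2.02 = 41.80 kΩ.
R_{R_D..R_A} = 8.58 + 2.02 = 10.60 kΩ.
Voltage divider: V = V_s · (10.60 / 41.80) = 18.0 × 0.2536 = 4.565 mV.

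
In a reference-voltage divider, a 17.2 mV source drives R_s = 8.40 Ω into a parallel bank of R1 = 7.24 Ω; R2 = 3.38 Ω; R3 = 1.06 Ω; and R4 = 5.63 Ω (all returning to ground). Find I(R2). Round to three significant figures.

Combine the parallel branches: R_p = (1/7.24 + 1/3.38 + 1/1.06 + 1/5.63)⁻¹ = 0.6431 Ω.
V_A = 17.2 × 0.6431/9.043 = 1.223 mV.
I(R2) = V_A / R2 = 1.223/3.38 = 0.3619 mA.
(Equivalently: I_total = 1.902 mA, then current-divider fraction G_k/ΣG = 0.1903.)

I ≈ 0.362 mA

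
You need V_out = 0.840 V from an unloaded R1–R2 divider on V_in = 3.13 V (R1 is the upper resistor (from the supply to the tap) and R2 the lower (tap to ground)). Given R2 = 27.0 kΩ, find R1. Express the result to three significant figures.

R1 ≈ 73.6 kΩ

Required fraction k = V_out/V_in = 0.2684.
So R1 = R2 · (V_in/V_out − 1) = 27.0 × (3.13/0.840 − 1) = 27.0 × 2.726 = 73.61 kΩ.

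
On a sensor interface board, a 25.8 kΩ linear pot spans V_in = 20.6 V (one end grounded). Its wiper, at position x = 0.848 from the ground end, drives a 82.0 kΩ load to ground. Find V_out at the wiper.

Lower segment x·R_p = 21.88 kΩ; upper segment (1−x)·R_p = 3.922 kΩ.
R_L loads the lower segment: effective lower R = 17.27 kΩ.
Loaded-divider output: V_out = 20.6 × 0.8149 = 16.79 V.
(Unloaded: V_out = x·V_in = 17.5 V.)

V_out ≈ 16.8 V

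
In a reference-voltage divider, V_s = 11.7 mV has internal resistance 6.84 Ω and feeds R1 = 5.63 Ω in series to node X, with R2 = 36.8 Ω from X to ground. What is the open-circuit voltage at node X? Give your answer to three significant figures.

V_th ≈ 8.74 mV

R1' = 6.84 + 5.63 = 12.47 Ω (source resistance + R1).
With X open, the divider is unloaded: V_th = 11.7 × 36.8/49.27 = 8.739 mV.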